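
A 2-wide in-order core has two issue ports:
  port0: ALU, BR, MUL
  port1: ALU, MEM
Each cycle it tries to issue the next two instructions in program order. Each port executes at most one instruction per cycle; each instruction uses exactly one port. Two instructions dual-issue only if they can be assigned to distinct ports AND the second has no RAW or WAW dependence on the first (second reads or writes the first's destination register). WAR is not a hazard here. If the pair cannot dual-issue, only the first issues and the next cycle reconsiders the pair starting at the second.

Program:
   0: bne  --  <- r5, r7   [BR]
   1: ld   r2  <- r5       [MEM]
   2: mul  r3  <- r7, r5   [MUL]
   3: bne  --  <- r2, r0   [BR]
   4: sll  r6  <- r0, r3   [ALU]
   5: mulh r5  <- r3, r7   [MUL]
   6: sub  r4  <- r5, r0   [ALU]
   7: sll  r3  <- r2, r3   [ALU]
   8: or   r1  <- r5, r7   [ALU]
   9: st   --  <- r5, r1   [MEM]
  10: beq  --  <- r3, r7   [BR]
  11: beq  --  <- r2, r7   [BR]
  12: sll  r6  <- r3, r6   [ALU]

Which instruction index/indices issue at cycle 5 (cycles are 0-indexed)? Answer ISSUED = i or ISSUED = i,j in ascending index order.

ISSUED = 8

#0 head=0: bne.BR ld.MEM i0,i1 pair
#1 head=2: mul.MUL i2 no-port MUL/BR
#2 head=3: bne.BR sll.ALU i3,i4 pair
#3 head=5: mulh.MUL i5 RAW r5
#4 head=6: sub.ALU sll.ALU i6,i7 pair
#5 head=8: or.ALU i8 RAW r1
#6 head=9: st.MEM beq.BR i9,i10 pair
#7 head=11: beq.BR sll.ALU i11,i12 pair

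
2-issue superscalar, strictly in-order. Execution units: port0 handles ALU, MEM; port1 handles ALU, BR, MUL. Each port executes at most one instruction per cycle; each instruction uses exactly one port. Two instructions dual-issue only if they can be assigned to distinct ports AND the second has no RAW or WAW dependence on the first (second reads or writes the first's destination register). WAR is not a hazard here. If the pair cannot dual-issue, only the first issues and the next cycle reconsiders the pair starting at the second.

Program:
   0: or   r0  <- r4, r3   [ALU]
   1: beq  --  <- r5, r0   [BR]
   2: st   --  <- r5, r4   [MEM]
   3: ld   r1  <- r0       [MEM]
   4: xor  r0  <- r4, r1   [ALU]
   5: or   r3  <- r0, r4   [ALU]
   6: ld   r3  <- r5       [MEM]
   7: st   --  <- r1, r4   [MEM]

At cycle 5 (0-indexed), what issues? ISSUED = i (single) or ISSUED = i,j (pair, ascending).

#0 head=0: or.ALU i0 RAW r0
#1 head=1: beq.BR;st.MEM i1&i2 dual
#2 head=3: ld.MEM i3 RAW r1
#3 head=4: xor.ALU i4 RAW r0
#4 head=5: or.ALU i5 WAW r3
#5 head=6: ld.MEM i6 no-port MEM/MEM
#6 head=7: st.MEM i7 tail

ISSUED = 6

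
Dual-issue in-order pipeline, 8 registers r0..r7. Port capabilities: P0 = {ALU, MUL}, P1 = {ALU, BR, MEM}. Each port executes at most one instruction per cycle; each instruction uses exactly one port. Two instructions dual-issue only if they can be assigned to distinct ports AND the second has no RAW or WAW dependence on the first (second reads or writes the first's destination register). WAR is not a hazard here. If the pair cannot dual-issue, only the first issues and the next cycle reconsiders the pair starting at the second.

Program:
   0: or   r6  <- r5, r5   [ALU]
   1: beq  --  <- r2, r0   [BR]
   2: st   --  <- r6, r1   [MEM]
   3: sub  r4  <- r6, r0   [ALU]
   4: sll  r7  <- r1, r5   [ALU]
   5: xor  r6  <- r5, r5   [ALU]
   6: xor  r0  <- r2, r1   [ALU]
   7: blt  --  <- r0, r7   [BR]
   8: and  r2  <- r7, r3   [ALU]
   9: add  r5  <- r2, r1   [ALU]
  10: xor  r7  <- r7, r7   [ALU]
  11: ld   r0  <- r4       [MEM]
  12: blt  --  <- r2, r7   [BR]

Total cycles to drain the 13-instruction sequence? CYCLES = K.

0. or/beq @i0&i1  | 2-wide
1. st/sub @i2&i3  | 2-wide
2. sll/xor @i4&i5  | 2-wide
3. xor @i6  | RAW r0
4. blt/and @i7&i8  | 2-wide
5. add/xor @i9&i10  | 2-wide
6. ld @i11  | no-port MEM/BR
7. blt @i12  | tail

CYCLES = 8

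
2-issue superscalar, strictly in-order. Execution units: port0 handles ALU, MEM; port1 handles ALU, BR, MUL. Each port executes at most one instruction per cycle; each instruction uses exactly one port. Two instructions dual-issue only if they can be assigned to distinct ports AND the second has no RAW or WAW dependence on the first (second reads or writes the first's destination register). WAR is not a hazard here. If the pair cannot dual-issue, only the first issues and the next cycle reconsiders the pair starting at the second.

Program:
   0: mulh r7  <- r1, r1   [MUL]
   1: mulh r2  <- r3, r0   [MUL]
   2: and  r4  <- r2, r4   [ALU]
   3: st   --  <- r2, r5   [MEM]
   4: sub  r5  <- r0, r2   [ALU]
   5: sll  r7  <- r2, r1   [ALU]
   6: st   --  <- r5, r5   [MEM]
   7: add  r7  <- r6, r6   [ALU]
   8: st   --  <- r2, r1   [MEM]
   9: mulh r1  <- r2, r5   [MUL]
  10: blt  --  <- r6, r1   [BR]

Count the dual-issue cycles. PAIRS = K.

  cy0 -> i0 (mulh) no-port MUL/MUL
  cy1 -> i1 (mulh) RAW r2
  cy2 -> i2,i3 (and;st) pair
  cy3 -> i4,i5 (sub;sll) pair
  cy4 -> i6,i7 (st;add) pair
  cy5 -> i8,i9 (st;mulh) pair
  cy6 -> i10 (blt) tail

PAIRS = 4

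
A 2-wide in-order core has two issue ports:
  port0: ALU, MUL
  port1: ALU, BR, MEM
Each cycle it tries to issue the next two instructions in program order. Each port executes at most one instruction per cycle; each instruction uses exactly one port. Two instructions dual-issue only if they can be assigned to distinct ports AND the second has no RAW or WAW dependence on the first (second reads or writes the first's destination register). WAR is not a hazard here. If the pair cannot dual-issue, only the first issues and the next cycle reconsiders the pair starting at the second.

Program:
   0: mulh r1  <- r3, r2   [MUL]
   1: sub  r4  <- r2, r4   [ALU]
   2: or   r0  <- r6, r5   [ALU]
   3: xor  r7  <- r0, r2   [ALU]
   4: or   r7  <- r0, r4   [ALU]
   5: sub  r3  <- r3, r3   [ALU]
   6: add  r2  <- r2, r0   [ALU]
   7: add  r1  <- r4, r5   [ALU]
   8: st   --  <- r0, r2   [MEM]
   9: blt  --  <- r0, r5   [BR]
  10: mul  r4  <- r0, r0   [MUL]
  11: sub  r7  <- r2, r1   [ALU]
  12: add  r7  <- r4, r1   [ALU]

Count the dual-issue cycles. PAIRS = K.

0. mulh sub @i0+i1  | 2-wide
1. or @i2  | RAW r0
2. xor @i3  | WAW r7
3. or sub @i4+i5  | 2-wide
4. add add @i6+i7  | 2-wide
5. st @i8  | no-port MEM/BR
6. blt mul @i9+i10  | 2-wide
7. sub @i11  | WAW r7
8. add @i12  | tail

PAIRS = 4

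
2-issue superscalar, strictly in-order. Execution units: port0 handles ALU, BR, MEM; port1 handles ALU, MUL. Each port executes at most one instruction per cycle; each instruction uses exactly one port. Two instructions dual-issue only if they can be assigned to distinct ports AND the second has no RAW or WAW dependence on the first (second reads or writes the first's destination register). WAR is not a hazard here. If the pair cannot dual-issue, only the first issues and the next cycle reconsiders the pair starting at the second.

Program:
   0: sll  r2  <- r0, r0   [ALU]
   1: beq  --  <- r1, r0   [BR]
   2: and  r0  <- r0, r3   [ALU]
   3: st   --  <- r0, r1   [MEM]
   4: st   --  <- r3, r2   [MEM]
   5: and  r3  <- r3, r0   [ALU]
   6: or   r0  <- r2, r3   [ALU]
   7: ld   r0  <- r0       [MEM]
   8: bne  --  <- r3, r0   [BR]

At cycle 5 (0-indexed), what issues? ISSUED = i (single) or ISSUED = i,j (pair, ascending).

ISSUED = 7

c0: i0,i1 sll.ALU+beq.BR  dual
c1: i2 and.ALU  RAW r0
c2: i3 st.MEM  no-port MEM/MEM
c3: i4,i5 st.MEM+and.ALU  dual
c4: i6 or.ALU  RAW+WAW r0
c5: i7 ld.MEM  no-port MEM/BR
c6: i8 bne.BR  tail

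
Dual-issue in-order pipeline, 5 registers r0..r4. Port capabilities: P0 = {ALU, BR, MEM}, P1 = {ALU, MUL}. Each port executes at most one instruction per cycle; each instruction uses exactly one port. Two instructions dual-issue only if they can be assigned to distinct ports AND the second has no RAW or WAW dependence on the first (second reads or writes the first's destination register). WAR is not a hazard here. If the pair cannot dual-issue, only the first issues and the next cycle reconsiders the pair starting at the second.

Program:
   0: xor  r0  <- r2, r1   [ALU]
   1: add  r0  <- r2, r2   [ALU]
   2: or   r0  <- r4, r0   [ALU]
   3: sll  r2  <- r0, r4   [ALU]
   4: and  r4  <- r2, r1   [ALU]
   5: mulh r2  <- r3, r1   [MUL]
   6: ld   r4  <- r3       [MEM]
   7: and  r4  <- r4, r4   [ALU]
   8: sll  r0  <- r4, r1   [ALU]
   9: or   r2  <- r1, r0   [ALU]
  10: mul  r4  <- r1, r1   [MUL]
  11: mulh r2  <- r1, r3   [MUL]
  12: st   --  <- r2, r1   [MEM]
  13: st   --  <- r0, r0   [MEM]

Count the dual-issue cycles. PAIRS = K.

0. xor.ALU @i0  | WAW r0
1. add.ALU @i1  | RAW+WAW r0
2. or.ALU @i2  | RAW r0
3. sll.ALU @i3  | RAW r2
4. and.ALU;mulh.MUL @i4+i5  | 2-wide
5. ld.MEM @i6  | RAW+WAW r4
6. and.ALU @i7  | RAW r4
7. sll.ALU @i8  | RAW r0
8. or.ALU;mul.MUL @i9+i10  | 2-wide
9. mulh.MUL @i11  | RAW r2
10. st.MEM @i12  | no-port MEM/MEM
11. st.MEM @i13  | tail

PAIRS = 2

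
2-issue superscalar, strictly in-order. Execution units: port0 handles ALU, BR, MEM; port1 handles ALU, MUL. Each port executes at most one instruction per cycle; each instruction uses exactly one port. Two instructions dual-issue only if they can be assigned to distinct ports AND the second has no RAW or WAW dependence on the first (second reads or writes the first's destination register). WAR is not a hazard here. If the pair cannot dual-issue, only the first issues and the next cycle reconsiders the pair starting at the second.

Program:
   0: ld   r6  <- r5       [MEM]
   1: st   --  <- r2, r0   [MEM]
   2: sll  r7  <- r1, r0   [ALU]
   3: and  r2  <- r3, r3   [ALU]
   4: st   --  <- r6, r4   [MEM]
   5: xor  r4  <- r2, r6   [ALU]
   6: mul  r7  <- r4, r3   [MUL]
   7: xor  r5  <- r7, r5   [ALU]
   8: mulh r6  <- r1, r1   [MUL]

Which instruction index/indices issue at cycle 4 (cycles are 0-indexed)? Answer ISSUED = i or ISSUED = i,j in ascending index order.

ISSUED = 6

[0] i0  ld  -- no-port MEM/MEM
[1] i1+i2  st/sll  -- dual
[2] i3+i4  and/st  -- dual
[3] i5  xor  -- RAW r4
[4] i6  mul  -- RAW r7
[5] i7+i8  xor/mulh  -- dual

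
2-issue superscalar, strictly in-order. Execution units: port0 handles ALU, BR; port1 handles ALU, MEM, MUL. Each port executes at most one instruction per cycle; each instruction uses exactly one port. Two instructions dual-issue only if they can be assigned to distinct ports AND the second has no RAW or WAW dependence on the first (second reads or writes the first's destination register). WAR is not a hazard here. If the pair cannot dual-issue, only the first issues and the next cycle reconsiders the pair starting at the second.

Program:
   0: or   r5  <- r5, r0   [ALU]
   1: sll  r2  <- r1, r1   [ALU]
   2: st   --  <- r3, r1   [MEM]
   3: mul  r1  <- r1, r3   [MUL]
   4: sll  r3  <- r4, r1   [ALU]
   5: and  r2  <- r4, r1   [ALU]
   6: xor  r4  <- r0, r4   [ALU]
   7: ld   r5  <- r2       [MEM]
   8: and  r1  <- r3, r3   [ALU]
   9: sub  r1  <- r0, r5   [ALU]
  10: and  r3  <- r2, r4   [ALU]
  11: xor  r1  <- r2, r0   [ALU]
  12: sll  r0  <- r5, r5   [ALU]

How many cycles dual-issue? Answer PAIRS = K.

c0: i0+i1 or+sll  dual
c1: i2 st  no-port MEM/MUL
c2: i3 mul  RAW r1
c3: i4+i5 sll+and  dual
c4: i6+i7 xor+ld  dual
c5: i8 and  WAW r1
c6: i9+i10 sub+and  dual
c7: i11+i12 xor+sll  dual

PAIRS = 5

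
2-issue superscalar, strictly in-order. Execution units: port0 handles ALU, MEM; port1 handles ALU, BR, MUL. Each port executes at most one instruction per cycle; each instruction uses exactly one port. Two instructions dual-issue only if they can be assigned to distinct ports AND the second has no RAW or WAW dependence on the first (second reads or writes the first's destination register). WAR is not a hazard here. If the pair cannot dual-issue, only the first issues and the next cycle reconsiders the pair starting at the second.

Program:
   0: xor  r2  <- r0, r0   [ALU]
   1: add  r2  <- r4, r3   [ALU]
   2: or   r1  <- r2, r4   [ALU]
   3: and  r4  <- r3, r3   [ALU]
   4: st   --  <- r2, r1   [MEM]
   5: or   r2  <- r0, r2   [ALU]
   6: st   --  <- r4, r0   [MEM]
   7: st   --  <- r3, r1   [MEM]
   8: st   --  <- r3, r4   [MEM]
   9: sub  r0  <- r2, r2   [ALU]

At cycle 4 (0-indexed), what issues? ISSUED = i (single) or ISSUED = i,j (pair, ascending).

0. xor @i0  | WAW r2
1. add @i1  | RAW r2
2. or/and @i2+i3  | dual
3. st/or @i4+i5  | dual
4. st @i6  | no-port MEM/MEM
5. st @i7  | no-port MEM/MEM
6. st/sub @i8+i9  | dual

ISSUED = 6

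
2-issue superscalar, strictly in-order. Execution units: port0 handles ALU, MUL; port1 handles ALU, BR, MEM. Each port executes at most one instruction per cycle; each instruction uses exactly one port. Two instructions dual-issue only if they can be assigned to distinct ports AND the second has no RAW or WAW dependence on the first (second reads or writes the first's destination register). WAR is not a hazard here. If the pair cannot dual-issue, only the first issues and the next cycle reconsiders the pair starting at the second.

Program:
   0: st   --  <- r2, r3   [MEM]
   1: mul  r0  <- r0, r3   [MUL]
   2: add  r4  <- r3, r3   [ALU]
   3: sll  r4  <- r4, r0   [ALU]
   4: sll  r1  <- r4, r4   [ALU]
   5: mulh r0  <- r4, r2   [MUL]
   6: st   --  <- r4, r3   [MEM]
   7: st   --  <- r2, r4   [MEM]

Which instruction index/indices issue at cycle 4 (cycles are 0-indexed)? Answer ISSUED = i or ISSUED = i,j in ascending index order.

ISSUED = 6

t=0 i0&i1:st.MEM;mul.MUL ; 2-wide
t=1 i2:add.ALU ; RAW+WAW r4
t=2 i3:sll.ALU ; RAW r4
t=3 i4&i5:sll.ALU;mulh.MUL ; 2-wide
t=4 i6:st.MEM ; no-port MEM/MEM
t=5 i7:st.MEM ; tail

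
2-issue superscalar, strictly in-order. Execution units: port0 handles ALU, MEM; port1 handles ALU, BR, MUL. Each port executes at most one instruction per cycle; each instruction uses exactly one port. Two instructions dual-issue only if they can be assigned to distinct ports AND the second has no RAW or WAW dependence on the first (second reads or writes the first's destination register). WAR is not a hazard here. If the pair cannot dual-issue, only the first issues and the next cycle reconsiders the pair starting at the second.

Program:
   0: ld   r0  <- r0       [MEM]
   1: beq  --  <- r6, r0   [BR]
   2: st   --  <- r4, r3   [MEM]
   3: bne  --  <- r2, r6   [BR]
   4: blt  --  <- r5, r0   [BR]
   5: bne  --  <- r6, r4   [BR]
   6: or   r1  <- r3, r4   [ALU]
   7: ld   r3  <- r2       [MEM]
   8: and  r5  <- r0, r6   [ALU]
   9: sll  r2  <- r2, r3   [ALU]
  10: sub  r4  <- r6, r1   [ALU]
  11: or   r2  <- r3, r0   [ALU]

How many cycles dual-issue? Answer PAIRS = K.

  cy0 -> i0 (ld.MEM) RAW r0
  cy1 -> i1&i2 (beq.BR/st.MEM) pair
  cy2 -> i3 (bne.BR) no-port BR/BR
  cy3 -> i4 (blt.BR) no-port BR/BR
  cy4 -> i5&i6 (bne.BR/or.ALU) pair
  cy5 -> i7&i8 (ld.MEM/and.ALU) pair
  cy6 -> i9&i10 (sll.ALU/sub.ALU) pair
  cy7 -> i11 (or.ALU) tail

PAIRS = 4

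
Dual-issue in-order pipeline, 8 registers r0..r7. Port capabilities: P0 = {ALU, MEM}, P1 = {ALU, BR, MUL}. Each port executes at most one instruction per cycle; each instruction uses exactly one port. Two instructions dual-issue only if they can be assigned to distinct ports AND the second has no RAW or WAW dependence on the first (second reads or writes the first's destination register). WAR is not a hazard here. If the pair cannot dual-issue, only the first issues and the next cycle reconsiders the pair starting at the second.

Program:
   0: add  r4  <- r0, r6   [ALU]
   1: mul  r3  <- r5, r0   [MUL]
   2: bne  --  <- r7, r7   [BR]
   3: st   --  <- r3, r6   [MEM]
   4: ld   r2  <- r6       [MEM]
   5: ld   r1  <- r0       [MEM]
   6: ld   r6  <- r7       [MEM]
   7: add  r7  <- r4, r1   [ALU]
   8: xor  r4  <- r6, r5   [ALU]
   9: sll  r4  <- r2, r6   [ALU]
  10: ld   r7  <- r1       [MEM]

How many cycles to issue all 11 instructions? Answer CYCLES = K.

  cy0 -> i0+i1 (add.ALU mul.MUL) dual
  cy1 -> i2+i3 (bne.BR st.MEM) dual
  cy2 -> i4 (ld.MEM) no-port MEM/MEM
  cy3 -> i5 (ld.MEM) no-port MEM/MEM
  cy4 -> i6+i7 (ld.MEM add.ALU) dual
  cy5 -> i8 (xor.ALU) WAW r4
  cy6 -> i9+i10 (sll.ALU ld.MEM) dual

CYCLES = 7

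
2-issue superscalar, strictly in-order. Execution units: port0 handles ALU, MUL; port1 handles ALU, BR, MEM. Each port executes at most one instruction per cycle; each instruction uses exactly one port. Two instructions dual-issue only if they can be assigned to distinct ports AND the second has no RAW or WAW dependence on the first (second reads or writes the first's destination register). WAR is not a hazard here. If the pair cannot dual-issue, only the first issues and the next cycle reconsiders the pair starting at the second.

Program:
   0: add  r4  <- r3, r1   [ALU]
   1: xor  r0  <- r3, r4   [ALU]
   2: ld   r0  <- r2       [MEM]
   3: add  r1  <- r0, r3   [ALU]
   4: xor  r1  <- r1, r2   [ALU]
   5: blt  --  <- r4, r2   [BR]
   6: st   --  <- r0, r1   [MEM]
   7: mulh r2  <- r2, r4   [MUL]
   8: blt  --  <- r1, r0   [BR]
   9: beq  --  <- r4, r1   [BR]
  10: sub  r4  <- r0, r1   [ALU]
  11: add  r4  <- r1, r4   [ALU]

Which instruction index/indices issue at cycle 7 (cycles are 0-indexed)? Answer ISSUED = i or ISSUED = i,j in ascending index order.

t=0 i0:add ; RAW r4
t=1 i1:xor ; WAW r0
t=2 i2:ld ; RAW r0
t=3 i3:add ; RAW+WAW r1
t=4 i4,i5:xor+blt ; pair
t=5 i6,i7:st+mulh ; pair
t=6 i8:blt ; no-port BR/BR
t=7 i9,i10:beq+sub ; pair
t=8 i11:add ; tail

ISSUED = 9,10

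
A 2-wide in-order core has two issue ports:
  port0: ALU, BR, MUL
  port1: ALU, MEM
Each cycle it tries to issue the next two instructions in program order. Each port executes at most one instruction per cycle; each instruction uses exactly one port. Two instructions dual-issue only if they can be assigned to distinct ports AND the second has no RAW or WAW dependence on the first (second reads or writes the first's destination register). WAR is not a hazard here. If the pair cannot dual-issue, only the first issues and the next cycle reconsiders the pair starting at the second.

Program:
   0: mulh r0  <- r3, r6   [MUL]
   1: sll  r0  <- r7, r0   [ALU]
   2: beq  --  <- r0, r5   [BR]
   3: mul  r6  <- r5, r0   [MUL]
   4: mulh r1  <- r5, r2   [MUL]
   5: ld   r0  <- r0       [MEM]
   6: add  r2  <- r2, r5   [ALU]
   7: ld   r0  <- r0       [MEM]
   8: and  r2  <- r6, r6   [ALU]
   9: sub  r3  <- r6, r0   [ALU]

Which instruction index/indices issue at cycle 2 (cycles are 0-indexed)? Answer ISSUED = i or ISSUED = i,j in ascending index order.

ISSUED = 2

t=0 i0:mulh ; RAW+WAW r0
t=1 i1:sll ; RAW r0
t=2 i2:beq ; no-port BR/MUL
t=3 i3:mul ; no-port MUL/MUL
t=4 i4&i5:mulh;ld ; 2-wide
t=5 i6&i7:add;ld ; 2-wide
t=6 i8&i9:and;sub ; 2-wide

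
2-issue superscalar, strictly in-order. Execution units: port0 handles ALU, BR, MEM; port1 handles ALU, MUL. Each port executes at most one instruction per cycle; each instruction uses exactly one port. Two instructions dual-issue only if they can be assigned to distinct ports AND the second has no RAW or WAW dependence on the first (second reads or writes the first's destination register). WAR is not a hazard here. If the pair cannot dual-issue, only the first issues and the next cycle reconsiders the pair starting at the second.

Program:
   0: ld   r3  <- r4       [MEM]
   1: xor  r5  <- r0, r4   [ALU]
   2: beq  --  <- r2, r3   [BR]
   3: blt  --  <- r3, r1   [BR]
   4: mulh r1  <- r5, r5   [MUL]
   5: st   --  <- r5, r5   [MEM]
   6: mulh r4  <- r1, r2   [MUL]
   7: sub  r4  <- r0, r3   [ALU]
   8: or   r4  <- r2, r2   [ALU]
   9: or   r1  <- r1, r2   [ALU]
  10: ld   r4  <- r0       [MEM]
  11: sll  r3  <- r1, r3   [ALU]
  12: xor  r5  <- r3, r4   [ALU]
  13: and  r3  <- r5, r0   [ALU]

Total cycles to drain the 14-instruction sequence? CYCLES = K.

0. ld.MEM;xor.ALU @i0&i1  | dual
1. beq.BR @i2  | no-port BR/BR
2. blt.BR;mulh.MUL @i3&i4  | dual
3. st.MEM;mulh.MUL @i5&i6  | dual
4. sub.ALU @i7  | WAW r4
5. or.ALU;or.ALU @i8&i9  | dual
6. ld.MEM;sll.ALU @i10&i11  | dual
7. xor.ALU @i12  | RAW r5
8. and.ALU @i13  | tail

CYCLES = 9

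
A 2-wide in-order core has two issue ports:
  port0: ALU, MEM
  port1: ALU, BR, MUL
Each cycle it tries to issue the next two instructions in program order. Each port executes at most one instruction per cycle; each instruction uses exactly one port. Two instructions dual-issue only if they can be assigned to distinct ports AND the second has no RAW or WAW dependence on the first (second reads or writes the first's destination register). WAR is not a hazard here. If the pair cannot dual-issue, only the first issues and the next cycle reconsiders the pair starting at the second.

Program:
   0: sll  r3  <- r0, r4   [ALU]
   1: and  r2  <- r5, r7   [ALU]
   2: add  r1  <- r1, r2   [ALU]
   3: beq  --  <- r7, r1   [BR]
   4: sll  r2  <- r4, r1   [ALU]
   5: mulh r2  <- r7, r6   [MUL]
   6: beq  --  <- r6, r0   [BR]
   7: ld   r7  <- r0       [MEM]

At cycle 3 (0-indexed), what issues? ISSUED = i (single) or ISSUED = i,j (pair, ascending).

#0 head=0: sll.ALU/and.ALU i0/i1 dual
#1 head=2: add.ALU i2 RAW r1
#2 head=3: beq.BR/sll.ALU i3/i4 dual
#3 head=5: mulh.MUL i5 no-port MUL/BR
#4 head=6: beq.BR/ld.MEM i6/i7 dual

ISSUED = 5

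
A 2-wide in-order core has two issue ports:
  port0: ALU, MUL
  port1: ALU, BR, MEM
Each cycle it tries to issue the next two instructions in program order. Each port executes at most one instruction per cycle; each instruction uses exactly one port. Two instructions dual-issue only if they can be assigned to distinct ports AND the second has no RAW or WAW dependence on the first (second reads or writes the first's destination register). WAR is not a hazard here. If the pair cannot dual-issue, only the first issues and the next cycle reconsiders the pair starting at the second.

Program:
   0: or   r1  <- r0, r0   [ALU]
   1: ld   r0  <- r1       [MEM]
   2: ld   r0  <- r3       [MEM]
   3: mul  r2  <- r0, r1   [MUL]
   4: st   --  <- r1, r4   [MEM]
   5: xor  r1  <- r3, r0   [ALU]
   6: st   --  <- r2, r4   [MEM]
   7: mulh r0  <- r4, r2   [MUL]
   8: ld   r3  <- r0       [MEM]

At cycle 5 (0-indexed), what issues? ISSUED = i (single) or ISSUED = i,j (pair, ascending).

t=0 i0:or ; RAW r1
t=1 i1:ld ; no-port MEM/MEM
t=2 i2:ld ; RAW r0
t=3 i3,i4:mul/st ; pair
t=4 i5,i6:xor/st ; pair
t=5 i7:mulh ; RAW r0
t=6 i8:ld ; tail

ISSUED = 7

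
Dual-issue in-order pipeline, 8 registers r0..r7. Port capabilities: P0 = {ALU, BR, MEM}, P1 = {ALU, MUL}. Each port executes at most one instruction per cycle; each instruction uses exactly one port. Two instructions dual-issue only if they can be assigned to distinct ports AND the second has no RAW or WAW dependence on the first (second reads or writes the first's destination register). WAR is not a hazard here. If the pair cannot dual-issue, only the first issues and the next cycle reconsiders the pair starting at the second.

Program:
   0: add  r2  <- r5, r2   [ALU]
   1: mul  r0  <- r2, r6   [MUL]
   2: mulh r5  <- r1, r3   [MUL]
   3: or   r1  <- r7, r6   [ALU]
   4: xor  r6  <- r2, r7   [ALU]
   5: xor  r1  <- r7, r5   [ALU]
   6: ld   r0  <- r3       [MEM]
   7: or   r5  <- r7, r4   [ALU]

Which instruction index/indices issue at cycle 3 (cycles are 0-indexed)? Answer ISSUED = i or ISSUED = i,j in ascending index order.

  cy0 -> i0 (add) RAW r2
  cy1 -> i1 (mul) no-port MUL/MUL
  cy2 -> i2,i3 (mulh/or) dual
  cy3 -> i4,i5 (xor/xor) dual
  cy4 -> i6,i7 (ld/or) dual

ISSUED = 4,5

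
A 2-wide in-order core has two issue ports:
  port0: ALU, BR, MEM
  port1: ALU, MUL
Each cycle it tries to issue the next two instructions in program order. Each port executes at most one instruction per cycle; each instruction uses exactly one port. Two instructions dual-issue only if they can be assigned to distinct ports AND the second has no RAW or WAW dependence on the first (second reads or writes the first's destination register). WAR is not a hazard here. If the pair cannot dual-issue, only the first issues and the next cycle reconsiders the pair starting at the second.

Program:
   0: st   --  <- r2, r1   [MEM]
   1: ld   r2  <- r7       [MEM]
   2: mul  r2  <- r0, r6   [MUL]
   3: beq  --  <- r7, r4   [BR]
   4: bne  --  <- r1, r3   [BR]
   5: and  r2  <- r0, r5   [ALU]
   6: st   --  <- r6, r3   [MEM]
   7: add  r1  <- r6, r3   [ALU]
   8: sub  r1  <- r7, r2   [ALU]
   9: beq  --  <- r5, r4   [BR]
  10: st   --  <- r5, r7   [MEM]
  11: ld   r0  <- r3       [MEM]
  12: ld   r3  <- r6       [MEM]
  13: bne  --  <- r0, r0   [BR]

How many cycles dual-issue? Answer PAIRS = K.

#0 head=0: st.MEM i0 no-port MEM/MEM
#1 head=1: ld.MEM i1 WAW r2
#2 head=2: mul.MUL/beq.BR i2/i3 pair
#3 head=4: bne.BR/and.ALU i4/i5 pair
#4 head=6: st.MEM/add.ALU i6/i7 pair
#5 head=8: sub.ALU/beq.BR i8/i9 pair
#6 head=10: st.MEM i10 no-port MEM/MEM
#7 head=11: ld.MEM i11 no-port MEM/MEM
#8 head=12: ld.MEM i12 no-port MEM/BR
#9 head=13: bne.BR i13 tail

PAIRS = 4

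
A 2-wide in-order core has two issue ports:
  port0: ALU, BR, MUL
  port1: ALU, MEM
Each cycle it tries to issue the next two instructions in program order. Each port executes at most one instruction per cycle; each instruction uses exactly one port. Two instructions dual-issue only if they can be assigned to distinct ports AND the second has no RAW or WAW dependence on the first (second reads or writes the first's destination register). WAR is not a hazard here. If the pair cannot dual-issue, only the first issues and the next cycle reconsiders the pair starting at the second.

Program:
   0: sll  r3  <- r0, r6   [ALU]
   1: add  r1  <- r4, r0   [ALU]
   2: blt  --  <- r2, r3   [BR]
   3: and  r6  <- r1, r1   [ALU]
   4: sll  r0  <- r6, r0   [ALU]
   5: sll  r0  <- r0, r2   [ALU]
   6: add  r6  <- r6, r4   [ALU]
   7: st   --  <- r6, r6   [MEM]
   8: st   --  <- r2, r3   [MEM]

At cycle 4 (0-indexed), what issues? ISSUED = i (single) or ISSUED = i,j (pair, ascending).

ISSUED = 7

t=0 i0,i1:sll/add ; pair
t=1 i2,i3:blt/and ; pair
t=2 i4:sll ; RAW+WAW r0
t=3 i5,i6:sll/add ; pair
t=4 i7:st ; no-port MEM/MEM
t=5 i8:st ; tail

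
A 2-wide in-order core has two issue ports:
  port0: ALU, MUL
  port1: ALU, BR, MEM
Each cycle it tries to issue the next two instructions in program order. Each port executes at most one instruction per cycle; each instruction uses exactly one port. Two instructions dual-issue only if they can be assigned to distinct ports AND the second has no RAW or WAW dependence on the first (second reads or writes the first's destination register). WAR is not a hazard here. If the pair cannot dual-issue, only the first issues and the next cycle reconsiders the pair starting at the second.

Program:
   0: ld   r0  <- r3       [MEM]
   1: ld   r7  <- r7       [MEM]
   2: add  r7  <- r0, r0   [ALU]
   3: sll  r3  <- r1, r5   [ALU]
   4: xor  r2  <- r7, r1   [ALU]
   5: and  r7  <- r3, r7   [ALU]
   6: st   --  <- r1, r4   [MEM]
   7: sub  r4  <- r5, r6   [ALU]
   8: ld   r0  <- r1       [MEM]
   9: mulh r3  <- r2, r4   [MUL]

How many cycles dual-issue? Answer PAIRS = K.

[0] i0  ld  -- no-port MEM/MEM
[1] i1  ld  -- WAW r7
[2] i2&i3  add;sll  -- 2-wide
[3] i4&i5  xor;and  -- 2-wide
[4] i6&i7  st;sub  -- 2-wide
[5] i8&i9  ld;mulh  -- 2-wide

PAIRS = 4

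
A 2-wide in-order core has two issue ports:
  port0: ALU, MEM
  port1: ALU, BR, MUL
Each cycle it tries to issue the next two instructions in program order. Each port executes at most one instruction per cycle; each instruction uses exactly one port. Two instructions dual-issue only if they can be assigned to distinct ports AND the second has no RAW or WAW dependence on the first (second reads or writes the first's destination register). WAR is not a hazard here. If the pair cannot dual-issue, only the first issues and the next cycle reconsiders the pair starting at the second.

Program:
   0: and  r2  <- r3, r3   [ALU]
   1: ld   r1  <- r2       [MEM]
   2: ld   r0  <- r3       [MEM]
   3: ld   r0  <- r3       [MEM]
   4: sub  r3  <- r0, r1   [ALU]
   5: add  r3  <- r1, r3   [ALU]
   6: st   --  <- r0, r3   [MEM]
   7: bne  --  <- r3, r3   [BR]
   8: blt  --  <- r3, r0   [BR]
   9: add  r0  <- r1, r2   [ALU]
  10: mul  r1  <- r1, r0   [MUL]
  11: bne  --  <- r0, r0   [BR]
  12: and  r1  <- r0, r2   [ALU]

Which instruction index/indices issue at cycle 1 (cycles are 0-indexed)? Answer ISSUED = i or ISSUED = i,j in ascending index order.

t=0 i0:and ; RAW r2
t=1 i1:ld ; no-port MEM/MEM
t=2 i2:ld ; no-port MEM/MEM
t=3 i3:ld ; RAW r0
t=4 i4:sub ; RAW+WAW r3
t=5 i5:add ; RAW r3
t=6 i6+i7:st/bne ; dual
t=7 i8+i9:blt/add ; dual
t=8 i10:mul ; no-port MUL/BR
t=9 i11+i12:bne/and ; dual

ISSUED = 1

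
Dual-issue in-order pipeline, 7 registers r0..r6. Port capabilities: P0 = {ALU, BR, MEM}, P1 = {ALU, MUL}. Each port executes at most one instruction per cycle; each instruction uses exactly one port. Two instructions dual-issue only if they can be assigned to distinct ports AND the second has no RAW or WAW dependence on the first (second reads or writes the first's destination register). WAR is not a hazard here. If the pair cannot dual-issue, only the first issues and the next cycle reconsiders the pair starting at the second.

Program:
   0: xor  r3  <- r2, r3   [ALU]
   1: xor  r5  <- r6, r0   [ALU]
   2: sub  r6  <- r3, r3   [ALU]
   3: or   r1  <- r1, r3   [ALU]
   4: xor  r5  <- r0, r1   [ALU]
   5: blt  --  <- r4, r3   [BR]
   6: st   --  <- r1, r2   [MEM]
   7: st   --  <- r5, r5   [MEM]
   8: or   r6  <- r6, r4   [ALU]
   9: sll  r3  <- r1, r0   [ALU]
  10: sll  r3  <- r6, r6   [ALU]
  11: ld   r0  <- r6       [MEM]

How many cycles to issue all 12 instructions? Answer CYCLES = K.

CYCLES = 7

t=0 i0&i1:xor.ALU+xor.ALU ; dual
t=1 i2&i3:sub.ALU+or.ALU ; dual
t=2 i4&i5:xor.ALU+blt.BR ; dual
t=3 i6:st.MEM ; no-port MEM/MEM
t=4 i7&i8:st.MEM+or.ALU ; dual
t=5 i9:sll.ALU ; WAW r3
t=6 i10&i11:sll.ALU+ld.MEM ; dual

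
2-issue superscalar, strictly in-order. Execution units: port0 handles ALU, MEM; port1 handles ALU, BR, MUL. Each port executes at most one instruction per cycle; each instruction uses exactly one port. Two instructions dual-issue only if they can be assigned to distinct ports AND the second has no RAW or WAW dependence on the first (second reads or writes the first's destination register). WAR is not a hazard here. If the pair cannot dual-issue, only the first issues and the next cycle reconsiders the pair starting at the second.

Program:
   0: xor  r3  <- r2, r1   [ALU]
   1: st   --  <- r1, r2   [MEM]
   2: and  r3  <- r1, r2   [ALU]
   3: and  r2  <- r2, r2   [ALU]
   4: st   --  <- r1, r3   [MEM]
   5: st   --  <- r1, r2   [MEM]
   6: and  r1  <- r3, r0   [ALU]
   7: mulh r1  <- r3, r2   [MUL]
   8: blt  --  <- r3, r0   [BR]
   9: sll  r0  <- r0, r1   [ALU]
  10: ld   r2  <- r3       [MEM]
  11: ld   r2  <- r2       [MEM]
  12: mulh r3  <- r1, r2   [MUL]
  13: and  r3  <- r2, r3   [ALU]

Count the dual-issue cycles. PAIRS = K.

t=0 i0+i1:xor.ALU/st.MEM ; pair
t=1 i2+i3:and.ALU/and.ALU ; pair
t=2 i4:st.MEM ; no-port MEM/MEM
t=3 i5+i6:st.MEM/and.ALU ; pair
t=4 i7:mulh.MUL ; no-port MUL/BR
t=5 i8+i9:blt.BR/sll.ALU ; pair
t=6 i10:ld.MEM ; no-port MEM/MEM
t=7 i11:ld.MEM ; RAW r2
t=8 i12:mulh.MUL ; RAW+WAW r3
t=9 i13:and.ALU ; tail

PAIRS = 4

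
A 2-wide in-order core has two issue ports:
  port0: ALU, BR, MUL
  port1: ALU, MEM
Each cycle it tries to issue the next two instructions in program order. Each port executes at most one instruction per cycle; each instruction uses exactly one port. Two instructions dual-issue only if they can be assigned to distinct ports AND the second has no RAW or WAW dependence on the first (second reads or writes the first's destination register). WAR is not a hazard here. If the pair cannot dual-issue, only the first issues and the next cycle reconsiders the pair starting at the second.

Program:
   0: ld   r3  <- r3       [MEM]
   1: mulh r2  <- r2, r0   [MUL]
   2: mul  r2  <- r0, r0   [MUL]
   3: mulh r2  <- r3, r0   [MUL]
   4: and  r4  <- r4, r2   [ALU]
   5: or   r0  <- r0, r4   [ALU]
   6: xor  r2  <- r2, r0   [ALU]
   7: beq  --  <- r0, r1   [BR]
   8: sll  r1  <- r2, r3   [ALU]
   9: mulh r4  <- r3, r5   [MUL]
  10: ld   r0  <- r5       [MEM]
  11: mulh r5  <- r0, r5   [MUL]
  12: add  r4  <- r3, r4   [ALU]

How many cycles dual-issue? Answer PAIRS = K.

t=0 i0,i1:ld mulh ; pair
t=1 i2:mul ; no-port MUL/MUL
t=2 i3:mulh ; RAW r2
t=3 i4:and ; RAW r4
t=4 i5:or ; RAW r0
t=5 i6,i7:xor beq ; pair
t=6 i8,i9:sll mulh ; pair
t=7 i10:ld ; RAW r0
t=8 i11,i12:mulh add ; pair

PAIRS = 4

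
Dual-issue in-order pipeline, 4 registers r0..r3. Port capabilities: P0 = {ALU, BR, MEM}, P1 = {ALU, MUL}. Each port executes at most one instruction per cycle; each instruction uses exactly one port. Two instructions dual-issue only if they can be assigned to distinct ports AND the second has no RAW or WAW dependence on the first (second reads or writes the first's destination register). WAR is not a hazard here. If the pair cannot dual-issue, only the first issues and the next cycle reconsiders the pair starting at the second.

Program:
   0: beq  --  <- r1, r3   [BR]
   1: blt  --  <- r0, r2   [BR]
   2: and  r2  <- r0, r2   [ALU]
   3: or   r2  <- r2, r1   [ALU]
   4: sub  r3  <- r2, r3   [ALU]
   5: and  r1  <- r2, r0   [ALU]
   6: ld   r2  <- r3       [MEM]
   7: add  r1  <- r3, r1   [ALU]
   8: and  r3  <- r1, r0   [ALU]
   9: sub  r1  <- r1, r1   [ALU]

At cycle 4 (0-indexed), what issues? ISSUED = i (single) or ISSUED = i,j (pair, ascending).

c0: i0 beq.BR  no-port BR/BR
c1: i1&i2 blt.BR and.ALU  2-wide
c2: i3 or.ALU  RAW r2
c3: i4&i5 sub.ALU and.ALU  2-wide
c4: i6&i7 ld.MEM add.ALU  2-wide
c5: i8&i9 and.ALU sub.ALU  2-wide

ISSUED = 6,7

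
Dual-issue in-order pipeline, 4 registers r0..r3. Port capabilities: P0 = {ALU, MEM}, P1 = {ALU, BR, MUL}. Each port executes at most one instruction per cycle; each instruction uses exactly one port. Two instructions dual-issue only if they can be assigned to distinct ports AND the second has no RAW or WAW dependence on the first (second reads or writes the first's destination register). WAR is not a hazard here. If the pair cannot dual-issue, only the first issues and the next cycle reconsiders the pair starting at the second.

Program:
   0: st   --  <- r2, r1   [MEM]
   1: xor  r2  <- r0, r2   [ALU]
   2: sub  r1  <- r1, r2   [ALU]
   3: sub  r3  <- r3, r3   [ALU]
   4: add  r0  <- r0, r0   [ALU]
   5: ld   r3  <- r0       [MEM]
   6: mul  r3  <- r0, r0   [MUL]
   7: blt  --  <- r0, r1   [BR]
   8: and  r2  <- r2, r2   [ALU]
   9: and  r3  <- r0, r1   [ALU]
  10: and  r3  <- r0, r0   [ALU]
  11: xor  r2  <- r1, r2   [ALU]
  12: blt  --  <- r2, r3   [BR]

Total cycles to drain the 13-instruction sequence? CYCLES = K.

CYCLES = 9

  cy0 -> i0+i1 (st;xor) dual
  cy1 -> i2+i3 (sub;sub) dual
  cy2 -> i4 (add) RAW r0
  cy3 -> i5 (ld) WAW r3
  cy4 -> i6 (mul) no-port MUL/BR
  cy5 -> i7+i8 (blt;and) dual
  cy6 -> i9 (and) WAW r3
  cy7 -> i10+i11 (and;xor) dual
  cy8 -> i12 (blt) tail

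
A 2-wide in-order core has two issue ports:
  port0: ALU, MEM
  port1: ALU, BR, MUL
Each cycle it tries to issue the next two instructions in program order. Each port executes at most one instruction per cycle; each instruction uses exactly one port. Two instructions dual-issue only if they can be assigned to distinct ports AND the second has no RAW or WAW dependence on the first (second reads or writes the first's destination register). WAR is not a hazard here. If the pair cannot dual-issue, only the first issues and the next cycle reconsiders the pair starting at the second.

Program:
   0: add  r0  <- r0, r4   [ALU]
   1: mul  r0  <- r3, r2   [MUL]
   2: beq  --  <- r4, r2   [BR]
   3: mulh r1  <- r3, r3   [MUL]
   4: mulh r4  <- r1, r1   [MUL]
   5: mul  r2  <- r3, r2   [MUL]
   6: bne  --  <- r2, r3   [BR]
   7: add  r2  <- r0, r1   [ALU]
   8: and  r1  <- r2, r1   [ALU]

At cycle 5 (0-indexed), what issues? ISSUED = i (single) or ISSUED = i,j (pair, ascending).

#0 head=0: add.ALU i0 WAW r0
#1 head=1: mul.MUL i1 no-port MUL/BR
#2 head=2: beq.BR i2 no-port BR/MUL
#3 head=3: mulh.MUL i3 no-port MUL/MUL
#4 head=4: mulh.MUL i4 no-port MUL/MUL
#5 head=5: mul.MUL i5 no-port MUL/BR
#6 head=6: bne.BR;add.ALU i6&i7 dual
#7 head=8: and.ALU i8 tail

ISSUED = 5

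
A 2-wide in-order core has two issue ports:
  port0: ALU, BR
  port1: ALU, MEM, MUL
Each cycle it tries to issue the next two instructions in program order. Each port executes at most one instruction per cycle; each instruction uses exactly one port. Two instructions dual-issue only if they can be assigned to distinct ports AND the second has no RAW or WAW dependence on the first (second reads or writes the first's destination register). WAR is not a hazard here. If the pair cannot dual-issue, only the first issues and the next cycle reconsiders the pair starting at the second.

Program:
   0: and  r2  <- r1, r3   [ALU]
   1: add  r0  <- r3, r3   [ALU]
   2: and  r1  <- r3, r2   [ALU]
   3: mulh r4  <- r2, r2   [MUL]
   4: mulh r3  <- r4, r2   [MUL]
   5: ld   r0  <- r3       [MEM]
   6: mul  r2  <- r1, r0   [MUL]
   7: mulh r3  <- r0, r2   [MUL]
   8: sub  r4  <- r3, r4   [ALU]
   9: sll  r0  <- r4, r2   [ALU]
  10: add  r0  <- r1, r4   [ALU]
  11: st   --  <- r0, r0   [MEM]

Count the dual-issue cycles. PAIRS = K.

  cy0 -> i0+i1 (and add) 2-wide
  cy1 -> i2+i3 (and mulh) 2-wide
  cy2 -> i4 (mulh) no-port MUL/MEM
  cy3 -> i5 (ld) no-port MEM/MUL
  cy4 -> i6 (mul) no-port MUL/MUL
  cy5 -> i7 (mulh) RAW r3
  cy6 -> i8 (sub) RAW r4
  cy7 -> i9 (sll) WAW r0
  cy8 -> i10 (add) RAW r0
  cy9 -> i11 (st) tail

PAIRS = 2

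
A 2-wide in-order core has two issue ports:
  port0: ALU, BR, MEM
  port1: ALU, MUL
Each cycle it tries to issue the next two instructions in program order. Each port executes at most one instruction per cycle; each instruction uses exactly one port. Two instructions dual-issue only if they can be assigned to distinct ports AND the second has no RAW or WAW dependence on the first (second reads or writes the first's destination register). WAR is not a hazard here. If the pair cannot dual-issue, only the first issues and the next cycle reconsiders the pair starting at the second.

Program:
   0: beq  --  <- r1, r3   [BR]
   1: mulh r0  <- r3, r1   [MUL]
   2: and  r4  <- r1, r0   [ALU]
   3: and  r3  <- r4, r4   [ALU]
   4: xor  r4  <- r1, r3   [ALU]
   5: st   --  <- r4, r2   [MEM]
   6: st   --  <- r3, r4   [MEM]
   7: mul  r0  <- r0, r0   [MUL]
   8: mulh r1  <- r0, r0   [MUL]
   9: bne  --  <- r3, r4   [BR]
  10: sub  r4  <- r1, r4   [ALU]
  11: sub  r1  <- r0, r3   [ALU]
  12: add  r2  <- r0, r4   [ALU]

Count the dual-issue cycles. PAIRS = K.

c0: i0+i1 beq mulh  pair
c1: i2 and  RAW r4
c2: i3 and  RAW r3
c3: i4 xor  RAW r4
c4: i5 st  no-port MEM/MEM
c5: i6+i7 st mul  pair
c6: i8+i9 mulh bne  pair
c7: i10+i11 sub sub  pair
c8: i12 add  tail

PAIRS = 4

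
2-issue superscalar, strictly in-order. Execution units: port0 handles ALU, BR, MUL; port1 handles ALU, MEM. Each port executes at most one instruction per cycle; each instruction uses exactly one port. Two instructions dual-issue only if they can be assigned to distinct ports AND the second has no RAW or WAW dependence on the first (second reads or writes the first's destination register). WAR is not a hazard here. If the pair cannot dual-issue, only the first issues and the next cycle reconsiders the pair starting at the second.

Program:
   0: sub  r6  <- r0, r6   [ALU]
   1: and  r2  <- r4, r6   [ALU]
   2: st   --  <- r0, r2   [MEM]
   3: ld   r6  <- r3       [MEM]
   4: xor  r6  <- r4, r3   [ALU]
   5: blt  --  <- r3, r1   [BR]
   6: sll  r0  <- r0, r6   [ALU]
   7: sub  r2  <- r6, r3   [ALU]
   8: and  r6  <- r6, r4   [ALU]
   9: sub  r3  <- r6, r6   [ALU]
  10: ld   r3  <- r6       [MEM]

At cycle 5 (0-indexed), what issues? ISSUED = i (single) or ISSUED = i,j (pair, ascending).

[0] i0  sub  -- RAW r6
[1] i1  and  -- RAW r2
[2] i2  st  -- no-port MEM/MEM
[3] i3  ld  -- WAW r6
[4] i4/i5  xor/blt  -- 2-wide
[5] i6/i7  sll/sub  -- 2-wide
[6] i8  and  -- RAW r6
[7] i9  sub  -- WAW r3
[8] i10  ld  -- tail

ISSUED = 6,7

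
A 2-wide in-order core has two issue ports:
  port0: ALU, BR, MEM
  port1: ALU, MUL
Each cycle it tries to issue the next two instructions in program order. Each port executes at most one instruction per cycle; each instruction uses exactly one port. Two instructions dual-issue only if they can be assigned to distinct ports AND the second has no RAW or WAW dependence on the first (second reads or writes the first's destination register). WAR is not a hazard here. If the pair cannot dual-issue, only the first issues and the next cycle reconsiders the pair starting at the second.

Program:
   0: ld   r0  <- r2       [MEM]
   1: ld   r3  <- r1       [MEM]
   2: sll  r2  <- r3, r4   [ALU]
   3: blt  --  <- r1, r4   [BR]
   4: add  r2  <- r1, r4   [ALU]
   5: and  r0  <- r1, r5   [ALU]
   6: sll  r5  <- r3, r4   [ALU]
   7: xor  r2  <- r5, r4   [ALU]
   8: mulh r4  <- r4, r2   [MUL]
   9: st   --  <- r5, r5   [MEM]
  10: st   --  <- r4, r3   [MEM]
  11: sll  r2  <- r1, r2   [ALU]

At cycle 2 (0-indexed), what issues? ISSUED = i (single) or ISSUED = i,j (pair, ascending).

t=0 i0:ld.MEM ; no-port MEM/MEM
t=1 i1:ld.MEM ; RAW r3
t=2 i2+i3:sll.ALU;blt.BR ; 2-wide
t=3 i4+i5:add.ALU;and.ALU ; 2-wide
t=4 i6:sll.ALU ; RAW r5
t=5 i7:xor.ALU ; RAW r2
t=6 i8+i9:mulh.MUL;st.MEM ; 2-wide
t=7 i10+i11:st.MEM;sll.ALU ; 2-wide

ISSUED = 2,3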